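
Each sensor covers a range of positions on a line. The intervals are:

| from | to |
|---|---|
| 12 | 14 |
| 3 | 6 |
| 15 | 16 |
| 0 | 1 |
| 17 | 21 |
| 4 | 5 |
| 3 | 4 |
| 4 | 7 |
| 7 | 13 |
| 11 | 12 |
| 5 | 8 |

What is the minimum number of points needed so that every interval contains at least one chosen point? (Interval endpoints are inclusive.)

Sorted: [0,1] [3,4] [4,5] [3,6] [4,7] [5,8] [11,12] [7,13] [12,14] [15,16] [17,21]
{[0,1]} hit by 1; {[3,4],[4,5],[3,6],[4,7]} hit by 4; {[5,8]} hit by 8; {[11,12],[7,13],[12,14]} hit by 12; {[15,16]} hit by 16; {[17,21]} hit by 21.
Points: 1, 4, 8, 12, 16, 21 (6 total).

6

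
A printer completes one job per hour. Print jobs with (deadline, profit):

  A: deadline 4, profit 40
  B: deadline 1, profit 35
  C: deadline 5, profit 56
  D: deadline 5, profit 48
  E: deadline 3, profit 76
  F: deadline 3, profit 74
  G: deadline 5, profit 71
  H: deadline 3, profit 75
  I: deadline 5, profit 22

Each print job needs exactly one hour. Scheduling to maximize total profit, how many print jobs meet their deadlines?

5

By profit: E(d3,76), H(d3,75), F(d3,74), G(d5,71), C(d5,56), D(d5,48), A(d4,40), B(d1,35), I(d5,22)
E→slot 3; H→slot 2; F→slot 1; G→slot 5; C→slot 4; D skipped; A skipped; B skipped; I skipped.
5 of 9 scheduled.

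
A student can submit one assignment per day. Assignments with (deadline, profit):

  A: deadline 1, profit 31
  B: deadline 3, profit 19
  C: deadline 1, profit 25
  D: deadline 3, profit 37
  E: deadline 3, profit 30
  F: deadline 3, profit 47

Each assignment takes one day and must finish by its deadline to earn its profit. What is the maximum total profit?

Sort by profit descending; place each in the latest free slot ≤ its deadline.
Profit order: F=47 D=37 A=31 E=30 C=25 B=19
Assign: F→slot 3, D→slot 2, A→slot 1, E skipped, C skipped, B skipped.
Slots: [1:A] [2:D] [3:F]
Profit = 31 + 37 + 47 = 115

115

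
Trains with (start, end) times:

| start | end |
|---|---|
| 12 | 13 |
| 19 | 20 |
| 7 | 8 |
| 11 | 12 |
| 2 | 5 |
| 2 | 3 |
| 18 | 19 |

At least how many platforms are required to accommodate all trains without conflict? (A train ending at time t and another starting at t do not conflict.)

2

The answer is the maximum number of intervals overlapping at any instant.
starts: [2, 2, 7, 11, 12, 18, 19]
ends:   [3, 5, 8, 12, 13, 19, 20]
s2→1 s2→2  — peak 2.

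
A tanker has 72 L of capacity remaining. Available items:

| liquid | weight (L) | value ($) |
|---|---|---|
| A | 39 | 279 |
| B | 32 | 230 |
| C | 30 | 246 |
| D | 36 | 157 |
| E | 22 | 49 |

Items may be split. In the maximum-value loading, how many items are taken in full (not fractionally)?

2

Greedy by value/weight ratio, highest first.
Ratios (sorted): C 8.20, B 7.19, A 7.15, D 4.36, E 2.23
take C (30 @ 246); take B (32 @ 230); take 10/39 of A → 71.54. Capacity used 72/72.
2 item(s) taken whole; one partial (take 10/39 of A).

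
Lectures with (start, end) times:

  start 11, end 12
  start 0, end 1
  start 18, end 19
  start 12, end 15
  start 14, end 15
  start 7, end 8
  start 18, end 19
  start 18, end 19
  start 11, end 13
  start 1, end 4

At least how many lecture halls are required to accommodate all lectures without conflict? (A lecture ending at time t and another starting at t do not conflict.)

starts: [0, 1, 7, 11, 11, 12, 14, 18, 18, 18]
ends:   [1, 4, 8, 12, 13, 15, 15, 19, 19, 19]
s0→1 e1→0 s1→1 e4→0 s7→1 e8→0 s11→1 s11→2 e12→1 s12→2 e13→1 s14→2 e15→1 e15→0 s18→1 s18→2 s18→3  — peak 3.

3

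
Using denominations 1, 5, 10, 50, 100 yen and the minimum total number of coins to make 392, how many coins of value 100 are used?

392 − 3×100→92 − 1×50→42 − 4×10→2 − 2×1→0
Count of 100: 3

3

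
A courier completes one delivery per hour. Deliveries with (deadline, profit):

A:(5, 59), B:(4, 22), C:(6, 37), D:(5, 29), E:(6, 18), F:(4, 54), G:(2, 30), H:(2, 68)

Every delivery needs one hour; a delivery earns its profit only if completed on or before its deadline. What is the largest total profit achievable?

Profit order: H=68 A=59 F=54 C=37 G=30 D=29 B=22 E=18
Assign: H→slot 2, A→slot 5, F→slot 4, C→slot 6, G→slot 1, D→slot 3, B skipped, E skipped.
Slots: [1:G] [2:H] [3:D] [4:F] [5:A] [6:C]
Profit = 30 + 68 + 29 + 54 + 59 + 37 = 277

277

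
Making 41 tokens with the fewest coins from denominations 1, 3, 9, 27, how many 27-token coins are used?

41 − 1×27→14 − 1×9→5 − 1×3→2 − 2×1→0
Count of 27: 1

1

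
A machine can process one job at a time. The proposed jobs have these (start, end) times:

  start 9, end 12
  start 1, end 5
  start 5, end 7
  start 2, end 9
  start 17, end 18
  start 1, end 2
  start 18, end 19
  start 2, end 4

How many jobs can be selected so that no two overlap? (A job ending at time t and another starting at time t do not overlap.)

6

Greedy by earliest finish: after sorting by end time, pick each interval compatible with the last pick.
By end time: (1,2), (2,4), (1,5), (5,7), (2,9), (9,12), (17,18), (18,19).
Pick (1,2); next start ≥ 2 → (2,4); next start ≥ 4 → (5,7); next start ≥ 7 → (9,12); next start ≥ 12 → (17,18); next start ≥ 18 → (18,19).
Selected 6 jobs.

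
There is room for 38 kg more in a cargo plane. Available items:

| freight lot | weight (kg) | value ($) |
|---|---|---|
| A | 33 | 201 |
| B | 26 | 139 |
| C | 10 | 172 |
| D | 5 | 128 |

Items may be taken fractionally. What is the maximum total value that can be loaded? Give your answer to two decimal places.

440.09

Greedy by value/weight ratio, highest first.
Order: D (128/5=25.60) > C (172/10=17.20) > A (201/33=6.09) > B (139/26=5.35)
Fill: take D (5 @ 128) → take C (10 @ 172) → take 23/33 of A → 140.09; 38/38 used.
Total value = 440.09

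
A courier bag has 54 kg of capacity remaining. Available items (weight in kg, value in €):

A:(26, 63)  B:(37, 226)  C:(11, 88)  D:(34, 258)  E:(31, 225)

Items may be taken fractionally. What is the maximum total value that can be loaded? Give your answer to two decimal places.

411.32

Order: C (88/11=8.00) > D (258/34=7.59) > E (225/31=7.26) > B (226/37=6.11) > A (63/26=2.42)
Fill: take C (11 @ 88) → take D (34 @ 258) → take 9/31 of E → 65.32; 54/54 used.
Total value = 411.32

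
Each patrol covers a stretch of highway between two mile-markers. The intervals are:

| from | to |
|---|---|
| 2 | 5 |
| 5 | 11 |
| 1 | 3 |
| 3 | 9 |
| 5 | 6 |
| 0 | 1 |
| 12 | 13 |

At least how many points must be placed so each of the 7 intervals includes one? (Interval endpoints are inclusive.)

3

Process intervals by earliest right end; each time one isn't hit yet, stab at its right endpoint.
Sorted: [0,1] [1,3] [2,5] [5,6] [3,9] [5,11] [12,13]
{[0,1],[1,3]} hit by 1; {[2,5],[5,6],[3,9],[5,11]} hit by 5; {[12,13]} hit by 13.
Points: 1, 5, 13 (3 total).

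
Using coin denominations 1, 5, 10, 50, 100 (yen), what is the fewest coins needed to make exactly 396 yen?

10

Greedy: take as many of the largest coin as possible, then repeat with the remainder.
396 − 3×100→96 − 1×50→46 − 4×10→6 − 1×5→1 − 1×1→0
Total coins = 3 + 1 + 4 + 1 + 1 = 10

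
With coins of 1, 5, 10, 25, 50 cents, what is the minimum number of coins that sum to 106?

Greedy: take as many of the largest coin as possible, then repeat with the remainder.
106 = 2×50 + 1×5 + 1×1
Total coins = 2 + 1 + 1 = 4

4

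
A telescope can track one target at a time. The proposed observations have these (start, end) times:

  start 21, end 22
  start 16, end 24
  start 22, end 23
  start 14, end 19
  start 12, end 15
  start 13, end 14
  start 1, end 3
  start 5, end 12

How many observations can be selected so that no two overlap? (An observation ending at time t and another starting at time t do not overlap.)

6

Sorted by end: (1,3)  (5,12)  (13,14)  (12,15)  (14,19)  (21,22)  (22,23)  (16,24)
take (1,3); take (5,12); take (13,14); take (14,19); take (21,22); take (22,23).
Selected 6 observations.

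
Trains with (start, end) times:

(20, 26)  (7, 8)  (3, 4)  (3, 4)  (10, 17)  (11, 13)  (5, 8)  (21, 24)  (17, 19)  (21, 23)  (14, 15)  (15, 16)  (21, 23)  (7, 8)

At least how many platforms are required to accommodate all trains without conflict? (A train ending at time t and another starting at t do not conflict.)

4

starts: [3, 3, 5, 7, 7, 10, 11, 14, 15, 17, 20, 21, 21, 21]
ends:   [4, 4, 8, 8, 8, 13, 15, 16, 17, 19, 23, 23, 24, 26]
s3→1 s3→2 e4→1 e4→0 s5→1 s7→2 s7→3 e8→2 e8→1 e8→0 s10→1 s11→2 e13→1 s14→2 e15→1 s15→2 e16→1 e17→0 s17→1 e19→0 s20→1 s21→2 s21→3 s21→4  — peak 4.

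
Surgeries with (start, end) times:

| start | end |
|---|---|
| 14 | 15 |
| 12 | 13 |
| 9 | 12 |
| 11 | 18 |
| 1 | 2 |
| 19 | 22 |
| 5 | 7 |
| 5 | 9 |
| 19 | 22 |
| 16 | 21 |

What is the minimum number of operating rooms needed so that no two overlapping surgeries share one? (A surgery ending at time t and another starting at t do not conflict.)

3

Count concurrent intervals with a sweep; the peak is the room count.
Events (time:±→running): 1:+→1 2:-→0 5:+→1 5:+→2 7:-→1 9:-→0 9:+→1 11:+→2 12:-→1 12:+→2 13:-→1 14:+→2 15:-→1 16:+→2 18:-→1 19:+→2 19:+→3 … peak 3.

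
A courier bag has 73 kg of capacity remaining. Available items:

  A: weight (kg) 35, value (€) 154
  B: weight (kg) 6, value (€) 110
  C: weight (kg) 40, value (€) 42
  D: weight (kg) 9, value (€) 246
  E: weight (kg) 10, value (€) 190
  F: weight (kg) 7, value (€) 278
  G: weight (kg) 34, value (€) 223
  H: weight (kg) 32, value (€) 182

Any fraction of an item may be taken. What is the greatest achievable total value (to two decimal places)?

Greedy by value/weight ratio, highest first.
Ratios (sorted): F 39.71, D 27.33, E 19.00, B 18.33, G 6.56, H 5.69, A 4.40, C 1.05
take F (7 @ 278); take D (9 @ 246); take E (10 @ 190); take B (6 @ 110); take G (34 @ 223); take 7/32 of H → 39.81. Capacity used 73/73.
Total value = 1086.81

1086.81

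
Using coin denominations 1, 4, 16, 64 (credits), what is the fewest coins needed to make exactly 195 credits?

6

195 − 3×64→3 − 3×1→0
Total coins = 3 + 3 = 6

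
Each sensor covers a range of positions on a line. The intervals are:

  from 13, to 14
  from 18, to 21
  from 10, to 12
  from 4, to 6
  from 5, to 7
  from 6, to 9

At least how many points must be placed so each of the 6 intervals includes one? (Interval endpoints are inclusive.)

By right end: [4,6]  [5,7]  [6,9]  [10,12]  [13,14]  [18,21]
[4,6] uncovered → point at 6; [10,12] uncovered → point at 12; [13,14] uncovered → point at 14; [18,21] uncovered → point at 21.
Points: 6, 12, 14, 21 (4 total).

4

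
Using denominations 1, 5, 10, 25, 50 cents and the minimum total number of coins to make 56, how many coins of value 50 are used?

56 = 1×50 + 1×5 + 1×1
Count of 50: 1

1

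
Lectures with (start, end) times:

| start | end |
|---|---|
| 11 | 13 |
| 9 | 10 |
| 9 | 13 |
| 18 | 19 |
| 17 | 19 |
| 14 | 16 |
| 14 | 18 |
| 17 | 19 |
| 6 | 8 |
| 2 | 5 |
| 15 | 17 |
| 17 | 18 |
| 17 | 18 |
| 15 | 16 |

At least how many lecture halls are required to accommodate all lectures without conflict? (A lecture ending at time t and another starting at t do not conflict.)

5

Count concurrent intervals with a sweep; the peak is the room count.
Events (time:±→running): 2:+→1 5:-→0 6:+→1 8:-→0 9:+→1 9:+→2 10:-→1 11:+→2 13:-→1 13:-→0 14:+→1 14:+→2 15:+→3 15:+→4 16:-→3 16:-→2 17:-→1 17:+→2 17:+→3 17:+→4 17:+→5 … peak 5.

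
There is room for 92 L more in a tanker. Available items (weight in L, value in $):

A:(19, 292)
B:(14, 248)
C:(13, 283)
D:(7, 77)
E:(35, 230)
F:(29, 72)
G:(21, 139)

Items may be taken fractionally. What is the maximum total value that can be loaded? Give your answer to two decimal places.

1157.29

Sort by value per unit weight and fill in that order.
Order: C (283/13=21.77) > B (248/14=17.71) > A (292/19=15.37) > D (77/7=11.00) > G (139/21=6.62) > E (230/35=6.57) > F (72/29=2.48)
Fill: take C (13 @ 283) → take B (14 @ 248) → take A (19 @ 292) → take D (7 @ 77) → take G (21 @ 139) → take 18/35 of E → 118.29; 92/92 used.
Total value = 1157.29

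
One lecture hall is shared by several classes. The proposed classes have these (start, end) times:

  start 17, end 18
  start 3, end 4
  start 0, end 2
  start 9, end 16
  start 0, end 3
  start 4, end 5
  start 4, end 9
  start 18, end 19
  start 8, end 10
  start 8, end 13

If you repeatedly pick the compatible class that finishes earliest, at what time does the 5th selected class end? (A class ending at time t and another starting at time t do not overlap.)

18

Greedy by earliest finish: after sorting by end time, pick each interval compatible with the last pick.
Sorted by end: (0,2)  (0,3)  (3,4)  (4,5)  (4,9)  (8,10)  (8,13)  (9,16)  (17,18)  (18,19)
take (0,2); skip (0,3); take (3,4); take (4,5); skip (4,9); take (8,10); take (17,18); take (18,19).
Selected: (0,2) (3,4) (4,5) (8,10) (17,18) (18,19)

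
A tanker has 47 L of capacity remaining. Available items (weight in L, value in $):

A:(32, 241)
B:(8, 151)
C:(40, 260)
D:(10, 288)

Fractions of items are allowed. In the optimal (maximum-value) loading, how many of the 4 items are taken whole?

Order: D (288/10=28.80) > B (151/8=18.88) > A (241/32=7.53) > C (260/40=6.50)
Fill: take D (10 @ 288) → take B (8 @ 151) → take 29/32 of A → 218.41; 47/47 used.
2 item(s) taken whole; one partial (take 29/32 of A).

2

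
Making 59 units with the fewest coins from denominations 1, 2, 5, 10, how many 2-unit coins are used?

Use the largest denomination that fits, subtract, and repeat.
59 = 5×10 + 1×5 + 2×2
Count of 2: 2

2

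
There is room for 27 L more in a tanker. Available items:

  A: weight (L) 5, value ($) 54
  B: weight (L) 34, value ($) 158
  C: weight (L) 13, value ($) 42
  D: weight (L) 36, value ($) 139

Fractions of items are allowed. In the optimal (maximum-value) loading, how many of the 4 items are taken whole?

Greedy by value/weight ratio, highest first.
Ratios (sorted): A 10.80, B 4.65, D 3.86, C 3.23
take A (5 @ 54); take 22/34 of B → 102.24. Capacity used 27/27.
1 item(s) taken whole; one partial (take 22/34 of B).

1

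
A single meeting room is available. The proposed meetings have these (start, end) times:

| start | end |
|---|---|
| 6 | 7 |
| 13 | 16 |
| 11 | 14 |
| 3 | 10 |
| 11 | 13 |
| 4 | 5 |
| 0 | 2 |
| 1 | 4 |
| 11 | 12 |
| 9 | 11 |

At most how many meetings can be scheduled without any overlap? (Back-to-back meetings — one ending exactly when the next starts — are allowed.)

Greedy by earliest finish: after sorting by end time, pick each interval compatible with the last pick.
Sorted by end: (0,2)  (1,4)  (4,5)  (6,7)  (3,10)  (9,11)  (11,12)  (11,13)  (11,14)  (13,16)
take (0,2); take (4,5); take (6,7); take (9,11); take (11,12); skip (11,13); take (13,16).
Selected 6 meetings.

6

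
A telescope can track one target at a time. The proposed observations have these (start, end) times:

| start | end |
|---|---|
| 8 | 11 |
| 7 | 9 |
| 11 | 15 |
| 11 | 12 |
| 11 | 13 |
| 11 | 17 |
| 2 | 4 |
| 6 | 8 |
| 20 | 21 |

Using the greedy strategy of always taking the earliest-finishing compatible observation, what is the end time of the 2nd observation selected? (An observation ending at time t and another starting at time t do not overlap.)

Greedy by earliest finish: after sorting by end time, pick each interval compatible with the last pick.
Sorted by end: (2,4)  (6,8)  (7,9)  (8,11)  (11,12)  (11,13)  (11,15)  (11,17)  (20,21)
take (2,4); take (6,8); skip (7,9); take (8,11); take (11,12); skip (11,13); skip (11,17); take (20,21).
Selected: (2,4) (6,8) (8,11) (11,12) (20,21)

8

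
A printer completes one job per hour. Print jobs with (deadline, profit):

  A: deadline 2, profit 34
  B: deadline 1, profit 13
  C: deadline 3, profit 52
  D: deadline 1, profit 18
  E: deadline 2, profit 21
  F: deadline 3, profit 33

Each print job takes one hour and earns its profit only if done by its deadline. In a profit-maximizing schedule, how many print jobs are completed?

3

Sort by profit descending; place each in the latest free slot ≤ its deadline.
By profit: C(d3,52), A(d2,34), F(d3,33), E(d2,21), D(d1,18), B(d1,13)
C→slot 3; A→slot 2; F→slot 1; E skipped; D skipped; B skipped.
3 of 6 scheduled.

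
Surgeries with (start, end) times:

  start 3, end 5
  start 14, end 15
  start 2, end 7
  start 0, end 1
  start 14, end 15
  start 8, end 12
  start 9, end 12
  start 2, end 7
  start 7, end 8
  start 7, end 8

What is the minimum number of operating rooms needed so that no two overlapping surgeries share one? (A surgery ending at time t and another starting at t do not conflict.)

starts: [0, 2, 2, 3, 7, 7, 8, 9, 14, 14]
ends:   [1, 5, 7, 7, 8, 8, 12, 12, 15, 15]
s0→1 e1→0 s2→1 s2→2 s3→3  — peak 3.

3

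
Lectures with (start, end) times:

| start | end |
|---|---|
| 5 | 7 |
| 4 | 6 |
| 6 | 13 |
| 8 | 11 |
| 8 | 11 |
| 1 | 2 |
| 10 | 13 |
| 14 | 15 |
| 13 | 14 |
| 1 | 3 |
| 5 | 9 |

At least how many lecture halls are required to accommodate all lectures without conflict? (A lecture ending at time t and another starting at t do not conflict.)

4

The answer is the maximum number of intervals overlapping at any instant.
Events (time:±→running): 1:+→1 1:+→2 2:-→1 3:-→0 4:+→1 5:+→2 5:+→3 6:-→2 6:+→3 7:-→2 8:+→3 8:+→4 … peak 4.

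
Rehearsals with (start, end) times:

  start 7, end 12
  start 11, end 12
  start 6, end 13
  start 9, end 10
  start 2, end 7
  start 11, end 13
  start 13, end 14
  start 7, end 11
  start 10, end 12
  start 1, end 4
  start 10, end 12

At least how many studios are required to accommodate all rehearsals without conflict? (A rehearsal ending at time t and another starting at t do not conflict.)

starts: [1, 2, 6, 7, 7, 9, 10, 10, 11, 11, 13]
ends:   [4, 7, 10, 11, 12, 12, 12, 12, 13, 13, 14]
s1→1 s2→2 e4→1 s6→2 e7→1 s7→2 s7→3 s9→4 e10→3 s10→4 s10→5 e11→4 s11→5 s11→6  — peak 6.

6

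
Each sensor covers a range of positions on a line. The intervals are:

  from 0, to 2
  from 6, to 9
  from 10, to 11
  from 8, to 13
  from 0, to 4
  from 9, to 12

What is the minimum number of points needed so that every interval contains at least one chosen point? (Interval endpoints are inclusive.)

Process intervals by earliest right end; each time one isn't hit yet, stab at its right endpoint.
Sorted: [0,2] [0,4] [6,9] [10,11] [9,12] [8,13]
{[0,2],[0,4]} hit by 2; {[6,9]} hit by 9; {[10,11],[9,12],[8,13]} hit by 11.
Points: 2, 9, 11 (3 total).

3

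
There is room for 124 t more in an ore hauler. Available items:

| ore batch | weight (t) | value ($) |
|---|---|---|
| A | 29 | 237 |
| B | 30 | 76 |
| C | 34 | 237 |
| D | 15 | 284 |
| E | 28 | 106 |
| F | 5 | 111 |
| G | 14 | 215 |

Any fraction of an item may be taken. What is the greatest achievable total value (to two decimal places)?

1186.21

Sort by value per unit weight and fill in that order.
Ratios (sorted): F 22.20, D 18.93, G 15.36, A 8.17, C 6.97, E 3.79, B 2.53
take F (5 @ 111); take D (15 @ 284); take G (14 @ 215); take A (29 @ 237); take C (34 @ 237); take 27/28 of E → 102.21. Capacity used 124/124.
Total value = 1186.21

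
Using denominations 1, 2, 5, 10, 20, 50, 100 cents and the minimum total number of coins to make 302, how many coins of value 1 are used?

0

302 = 3×100 + 1×2
Count of 1: 0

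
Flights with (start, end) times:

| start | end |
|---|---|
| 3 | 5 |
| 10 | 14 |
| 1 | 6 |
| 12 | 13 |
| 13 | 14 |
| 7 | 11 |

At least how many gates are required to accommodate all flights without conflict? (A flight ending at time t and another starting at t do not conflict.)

2

Count concurrent intervals with a sweep; the peak is the room count.
Events (time:±→running): 1:+→1 3:+→2 … peak 2.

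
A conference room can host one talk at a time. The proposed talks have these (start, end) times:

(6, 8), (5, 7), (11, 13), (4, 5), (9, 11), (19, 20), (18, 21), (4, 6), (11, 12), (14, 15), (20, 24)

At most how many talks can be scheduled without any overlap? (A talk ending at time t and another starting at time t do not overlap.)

7

Order by finish time; keep every interval that doesn't clash with the previous kept one.
By end time: (4,5), (4,6), (5,7), (6,8), (9,11), (11,12), (11,13), (14,15), (19,20), (18,21), (20,24).
Pick (4,5); next start ≥ 5 → (5,7); next start ≥ 7 → (9,11); next start ≥ 11 → (11,12); next start ≥ 12 → (14,15); next start ≥ 15 → (19,20); next start ≥ 20 → (20,24).
Selected 7 talks.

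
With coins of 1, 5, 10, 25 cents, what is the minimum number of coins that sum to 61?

61 = 2×25 + 1×10 + 1×1
Total coins = 2 + 1 + 1 = 4

4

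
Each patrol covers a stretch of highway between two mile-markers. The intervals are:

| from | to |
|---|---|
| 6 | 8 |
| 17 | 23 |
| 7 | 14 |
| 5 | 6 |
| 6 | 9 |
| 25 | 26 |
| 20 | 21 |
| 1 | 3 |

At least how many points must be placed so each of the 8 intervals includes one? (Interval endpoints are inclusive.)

5

Sorted: [1,3] [5,6] [6,8] [6,9] [7,14] [20,21] [17,23] [25,26]
{[1,3]} hit by 3; {[5,6],[6,8],[6,9]} hit by 6; {[7,14]} hit by 14; {[20,21],[17,23]} hit by 21; {[25,26]} hit by 26.
Points: 3, 6, 14, 21, 26 (5 total).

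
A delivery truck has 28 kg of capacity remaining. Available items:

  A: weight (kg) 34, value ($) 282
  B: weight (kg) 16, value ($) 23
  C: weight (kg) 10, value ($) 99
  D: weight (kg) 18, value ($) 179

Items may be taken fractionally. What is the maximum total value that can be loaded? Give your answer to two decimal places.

278.00

Sort by value per unit weight and fill in that order.
Ratios (sorted): D 9.94, C 9.90, A 8.29, B 1.44
take D (18 @ 179); take C (10 @ 99). Capacity used 28/28.
Total value = 278.00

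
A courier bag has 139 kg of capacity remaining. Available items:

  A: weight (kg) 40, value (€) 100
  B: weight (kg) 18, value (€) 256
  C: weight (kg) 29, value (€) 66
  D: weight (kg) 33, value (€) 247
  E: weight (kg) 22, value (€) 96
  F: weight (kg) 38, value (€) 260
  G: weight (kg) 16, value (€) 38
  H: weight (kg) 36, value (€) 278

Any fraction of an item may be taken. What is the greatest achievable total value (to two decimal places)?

Order: B (256/18=14.22) > H (278/36=7.72) > D (247/33=7.48) > F (260/38=6.84) > E (96/22=4.36) > A (100/40=2.50) > G (38/16=2.38) > C (66/29=2.28)
Fill: take B (18 @ 256) → take H (36 @ 278) → take D (33 @ 247) → take F (38 @ 260) → take 14/22 of E → 61.09; 139/139 used.
Total value = 1102.09

1102.09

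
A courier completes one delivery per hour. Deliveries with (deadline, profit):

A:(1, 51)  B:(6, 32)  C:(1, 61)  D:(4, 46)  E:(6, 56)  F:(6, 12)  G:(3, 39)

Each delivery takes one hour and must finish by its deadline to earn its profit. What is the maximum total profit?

Sort by profit descending; place each in the latest free slot ≤ its deadline.
Profit order: C=61 E=56 A=51 D=46 G=39 B=32 F=12
Assign: C→slot 1, E→slot 6, A skipped, D→slot 4, G→slot 3, B→slot 5, F→slot 2.
Slots: [1:C] [2:F] [3:G] [4:D] [5:B] [6:E]
Profit = 61 + 12 + 39 + 46 + 32 + 56 = 246

246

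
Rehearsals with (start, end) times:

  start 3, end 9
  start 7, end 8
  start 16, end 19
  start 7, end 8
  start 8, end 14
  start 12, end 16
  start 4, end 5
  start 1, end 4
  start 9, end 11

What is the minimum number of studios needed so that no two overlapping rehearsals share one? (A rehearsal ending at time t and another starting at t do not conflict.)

3

starts: [1, 3, 4, 7, 7, 8, 9, 12, 16]
ends:   [4, 5, 8, 8, 9, 11, 14, 16, 19]
s1→1 s3→2 e4→1 s4→2 e5→1 s7→2 s7→3  — peak 3.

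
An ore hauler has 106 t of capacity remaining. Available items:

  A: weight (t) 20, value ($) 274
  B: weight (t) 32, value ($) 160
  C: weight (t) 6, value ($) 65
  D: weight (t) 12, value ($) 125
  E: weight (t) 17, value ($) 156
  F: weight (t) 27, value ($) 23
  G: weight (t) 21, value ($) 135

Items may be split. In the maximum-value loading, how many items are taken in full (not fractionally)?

5

Sort by value per unit weight and fill in that order.
Ratios (sorted): A 13.70, C 10.83, D 10.42, E 9.18, G 6.43, B 5.00, F 0.85
take A (20 @ 274); take C (6 @ 65); take D (12 @ 125); take E (17 @ 156); take G (21 @ 135); take 30/32 of B → 150.00. Capacity used 106/106.
5 item(s) taken whole; one partial (take 30/32 of B).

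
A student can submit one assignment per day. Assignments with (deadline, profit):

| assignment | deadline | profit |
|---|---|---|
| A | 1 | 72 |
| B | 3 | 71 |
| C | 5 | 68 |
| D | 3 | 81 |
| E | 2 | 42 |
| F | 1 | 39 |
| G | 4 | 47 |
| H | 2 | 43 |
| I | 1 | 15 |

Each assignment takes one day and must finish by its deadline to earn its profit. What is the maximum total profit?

By profit: D(d3,81), A(d1,72), B(d3,71), C(d5,68), G(d4,47), H(d2,43), E(d2,42), F(d1,39), I(d1,15)
D→slot 3; A→slot 1; B→slot 2; C→slot 5; G→slot 4; H skipped; E skipped; F skipped; I skipped.
Profit = 72 + 71 + 81 + 47 + 68 = 339

339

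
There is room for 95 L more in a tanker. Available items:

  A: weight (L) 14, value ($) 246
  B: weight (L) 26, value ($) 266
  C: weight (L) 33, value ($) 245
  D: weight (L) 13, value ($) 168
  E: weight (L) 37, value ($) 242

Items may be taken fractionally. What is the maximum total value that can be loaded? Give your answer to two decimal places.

Ratios (sorted): A 17.57, D 12.92, B 10.23, C 7.42, E 6.54
take A (14 @ 246); take D (13 @ 168); take B (26 @ 266); take C (33 @ 245); take 9/37 of E → 58.86. Capacity used 95/95.
Total value = 983.86

983.86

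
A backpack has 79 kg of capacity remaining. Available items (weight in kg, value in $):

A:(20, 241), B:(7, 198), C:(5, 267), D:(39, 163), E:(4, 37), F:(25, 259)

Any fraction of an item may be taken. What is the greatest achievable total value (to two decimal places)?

1077.23

Sort by value per unit weight and fill in that order.
Order: C (267/5=53.40) > B (198/7=28.29) > A (241/20=12.05) > F (259/25=10.36) > E (37/4=9.25) > D (163/39=4.18)
Fill: take C (5 @ 267) → take B (7 @ 198) → take A (20 @ 241) → take F (25 @ 259) → take E (4 @ 37) → take 18/39 of D → 75.23; 79/79 used.
Total value = 1077.23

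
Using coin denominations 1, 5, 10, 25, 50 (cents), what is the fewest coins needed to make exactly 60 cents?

60 = 1×50 + 1×10
Total coins = 1 + 1 = 2

2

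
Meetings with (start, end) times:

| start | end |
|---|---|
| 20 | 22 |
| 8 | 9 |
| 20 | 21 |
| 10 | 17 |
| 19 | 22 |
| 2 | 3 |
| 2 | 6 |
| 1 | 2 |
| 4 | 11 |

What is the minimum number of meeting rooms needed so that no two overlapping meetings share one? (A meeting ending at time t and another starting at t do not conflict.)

3

Count concurrent intervals with a sweep; the peak is the room count.
starts: [1, 2, 2, 4, 8, 10, 19, 20, 20]
ends:   [2, 3, 6, 9, 11, 17, 21, 22, 22]
s1→1 e2→0 s2→1 s2→2 e3→1 s4→2 e6→1 s8→2 e9→1 s10→2 e11→1 e17→0 s19→1 s20→2 s20→3  — peak 3.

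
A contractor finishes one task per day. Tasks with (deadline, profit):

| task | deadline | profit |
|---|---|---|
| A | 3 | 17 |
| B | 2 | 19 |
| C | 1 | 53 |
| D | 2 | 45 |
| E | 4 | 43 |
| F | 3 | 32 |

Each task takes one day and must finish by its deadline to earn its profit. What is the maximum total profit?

Sort by profit descending; place each in the latest free slot ≤ its deadline.
By profit: C(d1,53), D(d2,45), E(d4,43), F(d3,32), B(d2,19), A(d3,17)
C→slot 1; D→slot 2; E→slot 4; F→slot 3; B skipped; A skipped.
Profit = 53 + 45 + 32 + 43 = 173

173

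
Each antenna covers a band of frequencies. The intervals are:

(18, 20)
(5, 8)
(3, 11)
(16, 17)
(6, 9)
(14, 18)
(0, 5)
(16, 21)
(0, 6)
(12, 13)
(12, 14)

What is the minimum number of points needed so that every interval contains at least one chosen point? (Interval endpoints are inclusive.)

Sort by right endpoint; whenever an interval is uncovered, place a point at its right end.
By right end: [0,5]  [0,6]  [5,8]  [6,9]  [3,11]  [12,13]  [12,14]  [16,17]  [14,18]  [18,20]  [16,21]
[0,5] uncovered → point at 5; [6,9] uncovered → point at 9; [12,13] uncovered → point at 13; [16,17] uncovered → point at 17; [18,20] uncovered → point at 20.
Points: 5, 9, 13, 17, 20 (5 total).

5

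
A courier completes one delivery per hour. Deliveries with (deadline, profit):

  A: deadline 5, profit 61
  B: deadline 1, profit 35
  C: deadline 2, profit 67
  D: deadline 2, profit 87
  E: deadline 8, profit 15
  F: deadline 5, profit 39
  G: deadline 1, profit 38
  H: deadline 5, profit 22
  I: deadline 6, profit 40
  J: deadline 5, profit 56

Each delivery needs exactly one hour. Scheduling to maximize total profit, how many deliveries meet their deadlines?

By profit: D(d2,87), C(d2,67), A(d5,61), J(d5,56), I(d6,40), F(d5,39), G(d1,38), B(d1,35), H(d5,22), E(d8,15)
D→slot 2; C→slot 1; A→slot 5; J→slot 4; I→slot 6; F→slot 3; G skipped; B skipped; H skipped; E→slot 8.
7 of 10 scheduled.

7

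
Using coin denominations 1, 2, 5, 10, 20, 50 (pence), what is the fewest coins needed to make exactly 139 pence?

Greedy: take as many of the largest coin as possible, then repeat with the remainder.
139 = 2×50 + 1×20 + 1×10 + 1×5 + 2×2
Total coins = 2 + 1 + 1 + 1 + 2 = 7

7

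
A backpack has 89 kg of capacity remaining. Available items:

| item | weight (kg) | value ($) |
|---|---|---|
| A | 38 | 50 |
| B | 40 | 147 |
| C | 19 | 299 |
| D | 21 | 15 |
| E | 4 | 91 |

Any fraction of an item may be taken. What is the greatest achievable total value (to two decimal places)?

Sort by value per unit weight and fill in that order.
Ratios (sorted): E 22.75, C 15.74, B 3.67, A 1.32, D 0.71
take E (4 @ 91); take C (19 @ 299); take B (40 @ 147); take 26/38 of A → 34.21. Capacity used 89/89.
Total value = 571.21

571.21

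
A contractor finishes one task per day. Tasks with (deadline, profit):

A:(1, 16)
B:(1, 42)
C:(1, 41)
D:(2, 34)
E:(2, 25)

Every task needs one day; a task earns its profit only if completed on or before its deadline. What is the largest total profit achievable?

76

Sort by profit descending; place each in the latest free slot ≤ its deadline.
By profit: B(d1,42), C(d1,41), D(d2,34), E(d2,25), A(d1,16)
B→slot 1; C skipped; D→slot 2; E skipped; A skipped.
Profit = 42 + 34 = 76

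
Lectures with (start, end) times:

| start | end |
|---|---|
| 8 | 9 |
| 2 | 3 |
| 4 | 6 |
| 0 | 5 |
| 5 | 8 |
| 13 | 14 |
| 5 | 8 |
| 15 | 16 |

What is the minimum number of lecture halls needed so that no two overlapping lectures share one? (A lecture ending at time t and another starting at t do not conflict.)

Count concurrent intervals with a sweep; the peak is the room count.
starts: [0, 2, 4, 5, 5, 8, 13, 15]
ends:   [3, 5, 6, 8, 8, 9, 14, 16]
s0→1 s2→2 e3→1 s4→2 e5→1 s5→2 s5→3  — peak 3.

3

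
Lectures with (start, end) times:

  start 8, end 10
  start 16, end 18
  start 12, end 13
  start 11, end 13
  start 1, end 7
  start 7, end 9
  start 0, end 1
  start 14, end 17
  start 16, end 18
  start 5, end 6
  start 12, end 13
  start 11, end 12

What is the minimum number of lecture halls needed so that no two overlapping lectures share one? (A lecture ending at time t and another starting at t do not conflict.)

Count concurrent intervals with a sweep; the peak is the room count.
Events (time:±→running): 0:+→1 1:-→0 1:+→1 5:+→2 6:-→1 7:-→0 7:+→1 8:+→2 9:-→1 10:-→0 11:+→1 11:+→2 12:-→1 12:+→2 12:+→3 … peak 3.

3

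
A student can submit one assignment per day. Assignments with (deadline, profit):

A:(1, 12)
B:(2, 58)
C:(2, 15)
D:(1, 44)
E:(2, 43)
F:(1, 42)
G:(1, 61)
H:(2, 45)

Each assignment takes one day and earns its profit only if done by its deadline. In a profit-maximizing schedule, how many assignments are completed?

2

Profit order: G=61 B=58 H=45 D=44 E=43 F=42 C=15 A=12
Assign: G→slot 1, B→slot 2, H skipped, D skipped, E skipped, F skipped, C skipped, A skipped.
Slots: [1:G] [2:B]
2 of 8 scheduled.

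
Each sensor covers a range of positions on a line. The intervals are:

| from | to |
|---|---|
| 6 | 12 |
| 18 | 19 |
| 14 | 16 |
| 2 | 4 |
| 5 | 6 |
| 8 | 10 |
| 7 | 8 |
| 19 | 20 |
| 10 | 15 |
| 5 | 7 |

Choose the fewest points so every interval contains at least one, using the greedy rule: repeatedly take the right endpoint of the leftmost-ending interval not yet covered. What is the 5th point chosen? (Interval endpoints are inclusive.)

Sort by right endpoint; whenever an interval is uncovered, place a point at its right end.
Sorted: [2,4] [5,6] [5,7] [7,8] [8,10] [6,12] [10,15] [14,16] [18,19] [19,20]
{[2,4]} hit by 4; {[5,6],[5,7]} hit by 6; {[7,8],[8,10],[6,12]} hit by 8; {[10,15],[14,16]} hit by 15; {[18,19],[19,20]} hit by 19.
Points: 4, 6, 8, 15, 19 (5 total).

19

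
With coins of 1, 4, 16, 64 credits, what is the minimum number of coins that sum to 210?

210 − 3×64→18 − 1×16→2 − 2×1→0
Total coins = 3 + 1 + 2 = 6

6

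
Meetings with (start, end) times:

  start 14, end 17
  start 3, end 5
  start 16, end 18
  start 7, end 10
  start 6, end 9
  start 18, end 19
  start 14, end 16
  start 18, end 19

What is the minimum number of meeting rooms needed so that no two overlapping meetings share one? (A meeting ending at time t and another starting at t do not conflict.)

The answer is the maximum number of intervals overlapping at any instant.
starts: [3, 6, 7, 14, 14, 16, 18, 18]
ends:   [5, 9, 10, 16, 17, 18, 19, 19]
s3→1 e5→0 s6→1 s7→2  — peak 2.

2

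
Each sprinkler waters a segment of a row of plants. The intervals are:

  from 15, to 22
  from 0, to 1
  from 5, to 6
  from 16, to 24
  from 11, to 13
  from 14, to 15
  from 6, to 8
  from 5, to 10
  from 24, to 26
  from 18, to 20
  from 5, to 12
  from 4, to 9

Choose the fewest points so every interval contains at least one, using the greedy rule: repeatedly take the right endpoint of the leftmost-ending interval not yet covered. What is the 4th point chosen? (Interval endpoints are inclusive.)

15

Sorted: [0,1] [5,6] [6,8] [4,9] [5,10] [5,12] [11,13] [14,15] [18,20] [15,22] [16,24] [24,26]
{[0,1]} hit by 1; {[5,6],[6,8],[4,9],[5,10],[5,12]} hit by 6; {[11,13]} hit by 13; {[14,15]} hit by 15; {[18,20],[15,22],[16,24]} hit by 20; {[24,26]} hit by 26.
Points: 1, 6, 13, 15, 20, 26 (6 total).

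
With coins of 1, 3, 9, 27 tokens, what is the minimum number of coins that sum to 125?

9

Use the largest denomination that fits, subtract, and repeat.
125 − 4×27→17 − 1×9→8 − 2×3→2 − 2×1→0
Total coins = 4 + 1 + 2 + 2 = 9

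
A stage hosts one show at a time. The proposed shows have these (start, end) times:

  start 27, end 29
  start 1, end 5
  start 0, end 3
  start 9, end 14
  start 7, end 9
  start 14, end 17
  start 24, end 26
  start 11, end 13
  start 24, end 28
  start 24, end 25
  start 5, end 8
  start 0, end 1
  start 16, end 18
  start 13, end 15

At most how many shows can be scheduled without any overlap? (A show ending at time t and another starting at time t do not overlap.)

Sort by end time and greedily take each interval whose start is ≥ the last chosen end.
By end time: (0,1), (0,3), (1,5), (5,8), (7,9), (11,13), (9,14), (13,15), (14,17), (16,18), (24,25), (24,26), (24,28), (27,29).
Pick (0,1); next start ≥ 1 → (1,5); next start ≥ 5 → (5,8); next start ≥ 8 → (11,13); next start ≥ 13 → (13,15); next start ≥ 15 → (16,18); next start ≥ 18 → (24,25); next start ≥ 25 → (27,29).
Selected 8 shows.

8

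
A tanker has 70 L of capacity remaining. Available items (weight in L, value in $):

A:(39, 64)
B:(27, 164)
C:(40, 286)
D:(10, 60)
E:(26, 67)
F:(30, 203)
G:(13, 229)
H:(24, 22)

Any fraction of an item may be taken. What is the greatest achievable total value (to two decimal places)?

Greedy by value/weight ratio, highest first.
Order: G (229/13=17.62) > C (286/40=7.15) > F (203/30=6.77) > B (164/27=6.07) > D (60/10=6.00) > E (67/26=2.58) > A (64/39=1.64) > H (22/24=0.92)
Fill: take G (13 @ 229) → take C (40 @ 286) → take 17/30 of F → 115.03; 70/70 used.
Total value = 630.03

630.03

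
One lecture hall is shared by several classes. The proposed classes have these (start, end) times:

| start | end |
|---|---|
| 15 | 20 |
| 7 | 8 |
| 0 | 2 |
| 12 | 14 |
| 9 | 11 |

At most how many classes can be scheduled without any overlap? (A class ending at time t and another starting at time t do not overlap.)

Order by finish time; keep every interval that doesn't clash with the previous kept one.
By end time: (0,2), (7,8), (9,11), (12,14), (15,20).
Pick (0,2); next start ≥ 2 → (7,8); next start ≥ 8 → (9,11); next start ≥ 11 → (12,14); next start ≥ 14 → (15,20).
Selected 5 classes.

5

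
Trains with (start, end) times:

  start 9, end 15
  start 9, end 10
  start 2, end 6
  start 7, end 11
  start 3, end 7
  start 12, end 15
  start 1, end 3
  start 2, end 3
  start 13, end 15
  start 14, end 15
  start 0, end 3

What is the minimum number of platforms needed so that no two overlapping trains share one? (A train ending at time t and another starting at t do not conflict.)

The answer is the maximum number of intervals overlapping at any instant.
Events (time:±→running): 0:+→1 1:+→2 2:+→3 2:+→4 … peak 4.

4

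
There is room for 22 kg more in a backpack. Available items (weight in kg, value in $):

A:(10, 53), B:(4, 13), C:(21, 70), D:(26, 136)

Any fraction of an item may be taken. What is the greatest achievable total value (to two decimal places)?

Greedy by value/weight ratio, highest first.
Order: A (53/10=5.30) > D (136/26=5.23) > C (70/21=3.33) > B (13/4=3.25)
Fill: take A (10 @ 53) → take 12/26 of D → 62.77; 22/22 used.
Total value = 115.77

115.77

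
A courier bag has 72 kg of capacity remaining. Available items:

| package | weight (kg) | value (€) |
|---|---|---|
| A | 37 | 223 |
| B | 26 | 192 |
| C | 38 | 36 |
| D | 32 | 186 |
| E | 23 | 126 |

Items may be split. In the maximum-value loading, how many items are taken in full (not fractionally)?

Sort by value per unit weight and fill in that order.
Order: B (192/26=7.38) > A (223/37=6.03) > D (186/32=5.81) > E (126/23=5.48) > C (36/38=0.95)
Fill: take B (26 @ 192) → take A (37 @ 223) → take 9/32 of D → 52.31; 72/72 used.
2 item(s) taken whole; one partial (take 9/32 of D).

2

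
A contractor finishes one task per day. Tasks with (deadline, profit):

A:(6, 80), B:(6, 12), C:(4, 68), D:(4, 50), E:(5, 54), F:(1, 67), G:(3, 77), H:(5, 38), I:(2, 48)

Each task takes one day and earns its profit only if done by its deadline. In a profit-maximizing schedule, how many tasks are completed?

6

Sort by profit descending; place each in the latest free slot ≤ its deadline.
By profit: A(d6,80), G(d3,77), C(d4,68), F(d1,67), E(d5,54), D(d4,50), I(d2,48), H(d5,38), B(d6,12)
A→slot 6; G→slot 3; C→slot 4; F→slot 1; E→slot 5; D→slot 2; I skipped; H skipped; B skipped.
6 of 9 scheduled.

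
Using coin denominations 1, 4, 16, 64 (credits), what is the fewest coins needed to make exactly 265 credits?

7

Greedy: take as many of the largest coin as possible, then repeat with the remainder.
265 − 4×64→9 − 2×4→1 − 1×1→0
Total coins = 4 + 2 + 1 = 7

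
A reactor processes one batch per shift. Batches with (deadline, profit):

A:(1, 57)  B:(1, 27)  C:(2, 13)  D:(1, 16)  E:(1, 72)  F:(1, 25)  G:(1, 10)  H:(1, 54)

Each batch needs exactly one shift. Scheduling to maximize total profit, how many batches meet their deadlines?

2

Take jobs in profit order; each goes to the latest open slot no later than its deadline.
By profit: E(d1,72), A(d1,57), H(d1,54), B(d1,27), F(d1,25), D(d1,16), C(d2,13), G(d1,10)
E→slot 1; A skipped; H skipped; B skipped; F skipped; D skipped; C→slot 2; G skipped.
2 of 8 scheduled.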